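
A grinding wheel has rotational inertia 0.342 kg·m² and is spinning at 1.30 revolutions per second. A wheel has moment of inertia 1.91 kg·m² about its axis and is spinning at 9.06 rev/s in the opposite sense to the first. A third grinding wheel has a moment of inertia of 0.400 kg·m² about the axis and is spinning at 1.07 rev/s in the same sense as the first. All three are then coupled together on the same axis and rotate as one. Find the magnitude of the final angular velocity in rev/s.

The coupling torques are internal; angular momentum about the shared axis is conserved.
Taking A's sense as positive: L = (0.3420)(1.30) − (1.910)(9.06) + (0.4000)(1.07) = -16.43 kg·m²·rev/s.
Combined I = 0.3420 + 1.910 + 0.4000 = 2.652 kg·m².
ω_f = L / I = -16.43 / 2.652 = -6.196 rev/s.

|ω_f| ≈ 6.20 rev/s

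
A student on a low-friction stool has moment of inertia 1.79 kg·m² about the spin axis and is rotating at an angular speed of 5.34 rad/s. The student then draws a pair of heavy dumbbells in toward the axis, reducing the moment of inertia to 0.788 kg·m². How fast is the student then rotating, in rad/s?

ω₂ ≈ 12.1 rad/s

With no external torque about the axis, L is conserved: I₁ω₁ = I₂ω₂.
ω₂ = I₁ω₁ / I₂ = (1.790)(5.34 rad/s) / (0.7880) = 12.13 rad/s.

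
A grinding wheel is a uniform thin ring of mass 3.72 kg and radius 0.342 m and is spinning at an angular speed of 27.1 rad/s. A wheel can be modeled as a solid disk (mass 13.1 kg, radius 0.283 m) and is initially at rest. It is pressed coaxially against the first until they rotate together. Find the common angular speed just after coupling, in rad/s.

|ω_f| ≈ 12.3 rad/s

The coupling torques are internal; angular momentum about the shared axis is conserved.
Moments of inertia: I_A = (3.72)(0.342)² = 0.4351 kg·m²; I_B = ½(13.1)(0.283)² = 0.5246 kg·m².
Taking A's sense as positive: L = (0.4351)(27.1) = 11.79 kg·m²·rad/s.
Combined I = 0.4351 + 0.5246 = 0.9597 kg·m².
ω_f = L / I = 11.79 / 0.9597 = 12.29 rad/s.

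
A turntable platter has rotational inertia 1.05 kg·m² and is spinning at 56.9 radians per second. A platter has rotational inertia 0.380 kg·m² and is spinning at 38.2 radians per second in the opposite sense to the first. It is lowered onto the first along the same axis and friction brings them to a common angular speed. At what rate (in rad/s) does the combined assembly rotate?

|ω_f| ≈ 31.6 rad/s

No external torque acts about the common axis, so total angular momentum is conserved.
Taking A's sense as positive: L = (1.050)(56.9) − (0.3800)(38.2) = 45.23 kg·m²·rad/s.
Combined I = 1.050 + 0.3800 = 1.430 kg·m².
ω_f = L / I = 45.23 / 1.430 = 31.63 rad/s.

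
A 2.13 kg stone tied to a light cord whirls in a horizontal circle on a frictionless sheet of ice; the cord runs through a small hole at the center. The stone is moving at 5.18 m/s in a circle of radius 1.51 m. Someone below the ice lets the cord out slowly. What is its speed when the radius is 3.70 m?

v₂ ≈ 2.11 m/s

The only horizontal force on the mass is along the cord (radial), so it exerts no torque about the hole and angular momentum m v r is conserved.
v₂ = v₁ r₁ / r₂ = (5.18)(1.51) / (3.70) = 2.114 m/s.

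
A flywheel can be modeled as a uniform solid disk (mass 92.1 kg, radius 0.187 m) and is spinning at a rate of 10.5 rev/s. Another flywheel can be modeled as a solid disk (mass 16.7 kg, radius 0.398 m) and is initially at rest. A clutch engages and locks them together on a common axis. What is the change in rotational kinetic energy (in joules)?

No external torque acts about the common axis, so total angular momentum is conserved.
Moments of inertia: I_A = ½(92.1)(0.187)² = 1.610 kg·m²; I_B = ½(16.7)(0.398)² = 1.323 kg·m².
Taking A's sense as positive: L = (1.610)(10.5) = 16.91 kg·m²·rev/s.
Combined I = 1.610 + 1.323 = 2.933 kg·m².
ω_f = L / I = 16.91 / 2.933 = 5.765 rev/s.
KE_i = ½ΣIω² = 3504 J; KE_f = ½(2.933)(36.22)² = 1924 J.

ΔKE ≈ -1580 J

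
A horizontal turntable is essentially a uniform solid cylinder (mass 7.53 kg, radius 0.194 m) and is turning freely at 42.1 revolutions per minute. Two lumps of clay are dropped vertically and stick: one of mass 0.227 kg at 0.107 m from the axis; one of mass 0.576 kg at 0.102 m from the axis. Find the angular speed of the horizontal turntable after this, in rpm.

ω_f ≈ 39.7 rpm

No external torque acts about the axis; L_before = L_after.
I_p = ½(7.53)(0.194)² = 0.1417 kg·m².
Added inertia Σmr² = (0.227)(0.107)² + (0.576)(0.102)² = 0.008592 kg·m²; I_f = 0.1417 + 0.008592 = 0.1503 kg·m².
ω_f = I_p ω_i / I_f = (0.1417)(42.1) / 0.1503 = 39.69 rpm.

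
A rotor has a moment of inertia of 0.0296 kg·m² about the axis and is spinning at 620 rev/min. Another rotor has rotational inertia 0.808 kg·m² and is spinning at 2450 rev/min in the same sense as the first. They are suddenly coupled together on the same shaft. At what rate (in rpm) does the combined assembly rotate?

|ω_f| ≈ 2390 rpm

The coupling torques are internal; angular momentum about the shared axis is conserved.
Taking A's sense as positive: L = (0.02960)(620) + (0.8080)(2450) = 1998 kg·m²·rpm.
Combined I = 0.02960 + 0.8080 = 0.8376 kg·m².
ω_f = L / I = 1998 / 0.8376 = 2385 rpm.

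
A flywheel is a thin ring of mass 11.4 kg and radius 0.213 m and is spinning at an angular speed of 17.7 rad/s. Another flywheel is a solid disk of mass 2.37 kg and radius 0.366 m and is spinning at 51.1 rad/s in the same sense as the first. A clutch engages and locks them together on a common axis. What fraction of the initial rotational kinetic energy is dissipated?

The coupling torques are internal; angular momentum about the shared axis is conserved.
Moments of inertia: I_A = (11.4)(0.213)² = 0.5172 kg·m²; I_B = ½(2.37)(0.366)² = 0.1587 kg·m².
Taking A's sense as positive: L = (0.5172)(17.7) + (0.1587)(51.1) = 17.27 kg·m²·rad/s.
Combined I = 0.5172 + 0.1587 = 0.6759 kg·m².
ω_f = L / I = 17.27 / 0.6759 = 25.54 rad/s.
KE_i = ½ΣIω² = 288.3 J; KE_f = ½(0.6759)(25.54)² = 220.5 J.
Fraction dissipated = (KE_i − KE_f)/KE_i = 0.2350.

fraction ≈ 0.235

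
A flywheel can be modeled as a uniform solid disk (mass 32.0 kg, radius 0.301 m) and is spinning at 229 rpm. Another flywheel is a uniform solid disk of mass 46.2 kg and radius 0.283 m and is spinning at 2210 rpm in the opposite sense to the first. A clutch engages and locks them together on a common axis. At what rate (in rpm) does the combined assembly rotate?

The coupling torques are internal; angular momentum about the shared axis is conserved.
Moments of inertia: I_A = ½(32.0)(0.301)² = 1.450 kg·m²; I_B = ½(46.2)(0.283)² = 1.850 kg·m².
Taking A's sense as positive: L = (1.450)(229) − (1.850)(2210) = -3757 kg·m²·rpm.
Combined I = 1.450 + 1.850 = 3.300 kg·m².
ω_f = L / I = -3757 / 3.300 = -1138 rpm.

|ω_f| ≈ 1140 rpm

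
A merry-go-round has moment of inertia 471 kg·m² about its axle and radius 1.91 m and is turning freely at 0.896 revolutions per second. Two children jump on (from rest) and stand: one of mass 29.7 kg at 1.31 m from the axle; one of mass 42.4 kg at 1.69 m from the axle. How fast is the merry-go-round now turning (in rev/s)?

ω_f ≈ 0.656 rev/s

No external torque acts about the axle; L_before = L_after.
Added inertia Σmr² = (29.7)(1.31)² + (42.4)(1.69)² = 172.1 kg·m²; I_f = 471.0 + 172.1 = 643.1 kg·m².
ω_f = I_p ω_i / I_f = (471.0)(0.896) / 643.1 = 0.6563 rev/s.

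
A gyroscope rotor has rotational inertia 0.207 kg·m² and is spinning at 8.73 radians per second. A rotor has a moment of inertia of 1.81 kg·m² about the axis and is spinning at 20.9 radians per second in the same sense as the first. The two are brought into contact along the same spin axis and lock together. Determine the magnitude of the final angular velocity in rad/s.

The coupling torques are internal; angular momentum about the shared axis is conserved.
Taking A's sense as positive: L = (0.2070)(8.73) + (1.810)(20.9) = 39.64 kg·m²·rad/s.
Combined I = 0.2070 + 1.810 = 2.017 kg·m².
ω_f = L / I = 39.64 / 2.017 = 19.65 rad/s.

|ω_f| ≈ 19.7 rad/s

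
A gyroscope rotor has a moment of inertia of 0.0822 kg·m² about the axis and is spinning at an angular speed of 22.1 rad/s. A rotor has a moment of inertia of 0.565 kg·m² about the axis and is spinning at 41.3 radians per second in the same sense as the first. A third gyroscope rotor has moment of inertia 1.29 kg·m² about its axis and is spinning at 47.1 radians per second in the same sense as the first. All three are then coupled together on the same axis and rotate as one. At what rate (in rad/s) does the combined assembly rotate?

No external torque acts about the common axis, so total angular momentum is conserved.
Taking A's sense as positive: L = (0.08220)(22.1) + (0.5650)(41.3) + (1.290)(47.1) = 85.91 kg·m²·rad/s.
Combined I = 0.08220 + 0.5650 + 1.290 = 1.937 kg·m².
ω_f = L / I = 85.91 / 1.937 = 44.35 rad/s.

|ω_f| ≈ 44.3 rad/s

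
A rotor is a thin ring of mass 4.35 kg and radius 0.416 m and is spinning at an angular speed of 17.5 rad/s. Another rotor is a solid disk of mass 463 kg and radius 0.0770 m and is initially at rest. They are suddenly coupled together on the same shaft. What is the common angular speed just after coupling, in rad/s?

|ω_f| ≈ 6.20 rad/s

The coupling torques are internal; angular momentum about the shared axis is conserved.
Moments of inertia: I_A = (4.35)(0.416)² = 0.7528 kg·m²; I_B = ½(463)(0.0770)² = 1.373 kg·m².
Taking A's sense as positive: L = (0.7528)(17.5) = 13.17 kg·m²·rad/s.
Combined I = 0.7528 + 1.373 = 2.125 kg·m².
ω_f = L / I = 13.17 / 2.125 = 6.198 rad/s.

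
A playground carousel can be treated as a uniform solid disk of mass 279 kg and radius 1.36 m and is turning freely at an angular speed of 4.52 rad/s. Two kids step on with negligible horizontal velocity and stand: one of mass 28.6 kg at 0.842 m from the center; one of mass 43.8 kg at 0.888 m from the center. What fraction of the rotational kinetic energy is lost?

fraction ≈ 0.175

The added mass arrives with no angular momentum about the center, and any external torque about the center is negligible, so the system's angular momentum is conserved.
I_p = ½(279)(1.36)² = 258.0 kg·m².
Added inertia Σmr² = (28.6)(0.842)² + (43.8)(0.888)² = 54.81 kg·m²; I_f = 258.0 + 54.81 = 312.8 kg·m².
ω_f = I_p ω_i / I_f = (258.0)(4.52) / 312.8 = 3.728 rad/s.
KE_i = ½(258.0)(4.520 rad/s)² = 2636 J; KE_f = ½(312.8)(3.728)² = 2174 J.
Fraction lost = 0.1752.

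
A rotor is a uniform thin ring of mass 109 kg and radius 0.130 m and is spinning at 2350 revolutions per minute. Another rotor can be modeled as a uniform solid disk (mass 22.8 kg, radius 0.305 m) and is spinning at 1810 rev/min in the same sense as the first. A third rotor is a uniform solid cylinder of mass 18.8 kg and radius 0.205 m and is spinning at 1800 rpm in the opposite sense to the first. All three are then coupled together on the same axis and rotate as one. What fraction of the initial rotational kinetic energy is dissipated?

fraction ≈ 0.377

The coupling torques are internal; angular momentum about the shared axis is conserved.
Moments of inertia: I_A = (109)(0.130)² = 1.842 kg·m²; I_B = ½(22.8)(0.305)² = 1.060 kg·m²; I_C = ½(18.8)(0.205)² = 0.3950 kg·m².
Taking A's sense as positive: L = (1.842)(2350) + (1.060)(1810) − (0.3950)(1800) = 5537 kg·m²·rpm.
Combined I = 1.842 + 1.060 + 0.3950 = 3.298 kg·m².
ω_f = L / I = 5537 / 3.298 = 1679 rpm.
KE_i = ½ΣIω² = 81850 J; KE_f = ½(3.298)(175.8)² = 50980 J.
Fraction dissipated = (KE_i − KE_f)/KE_i = 0.3771.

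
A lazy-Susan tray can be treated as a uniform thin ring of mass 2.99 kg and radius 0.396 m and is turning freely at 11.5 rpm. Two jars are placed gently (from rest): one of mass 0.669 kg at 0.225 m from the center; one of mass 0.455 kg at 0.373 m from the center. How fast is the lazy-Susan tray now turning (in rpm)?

ω_f ≈ 9.53 rpm

No external torque acts about the center; L_before = L_after.
I_p = (2.99)(0.396)² = 0.4689 kg·m².
Added inertia Σmr² = (0.669)(0.225)² + (0.455)(0.373)² = 0.09717 kg·m²; I_f = 0.4689 + 0.09717 = 0.5661 kg·m².
ω_f = I_p ω_i / I_f = (0.4689)(11.5) / 0.5661 = 9.526 rpm.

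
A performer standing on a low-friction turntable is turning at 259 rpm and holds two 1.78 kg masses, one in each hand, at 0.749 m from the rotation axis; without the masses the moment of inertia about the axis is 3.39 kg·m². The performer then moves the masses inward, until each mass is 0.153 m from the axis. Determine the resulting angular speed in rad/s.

ω₂ ≈ 42.1 rad/s

No external torque acts about the spin axis, so angular momentum is conserved.
I₁ = 3.39 + 2(1.78)(0.749)² = 5.387 kg·m²; I₂ = 3.39 + 2(1.78)(0.153)² = 3.473 kg·m².
ω₂ = I₁ω₁ / I₂ = (5.387)(259 rpm) / (3.473) = 401.7 rpm = 42.07 rad/s.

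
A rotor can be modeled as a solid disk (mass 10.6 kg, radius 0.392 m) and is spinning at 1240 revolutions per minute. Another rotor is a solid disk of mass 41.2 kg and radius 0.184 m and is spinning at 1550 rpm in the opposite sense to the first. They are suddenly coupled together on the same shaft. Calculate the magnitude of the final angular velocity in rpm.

|ω_f| ≈ 47.1 rpm

The coupling torques are internal; angular momentum about the shared axis is conserved.
Moments of inertia: I_A = ½(10.6)(0.392)² = 0.8144 kg·m²; I_B = ½(41.2)(0.184)² = 0.6974 kg·m².
Taking A's sense as positive: L = (0.8144)(1240) − (0.6974)(1550) = -71.14 kg·m²·rpm.
Combined I = 0.8144 + 0.6974 = 1.512 kg·m².
ω_f = L / I = -71.14 / 1.512 = -47.06 rpm.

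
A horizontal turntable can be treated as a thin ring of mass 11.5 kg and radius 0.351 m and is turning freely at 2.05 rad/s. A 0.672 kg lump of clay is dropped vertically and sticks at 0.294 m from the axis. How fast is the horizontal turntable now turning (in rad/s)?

The added mass arrives with no angular momentum about the axis, and any external torque about the axis is negligible, so the system's angular momentum is conserved.
I_p = (11.5)(0.351)² = 1.417 kg·m².
Added inertia Σmr² = (0.672)(0.294)² = 0.05808 kg·m²; I_f = 1.417 + 0.05808 = 1.475 kg·m².
ω_f = I_p ω_i / I_f = (1.417)(2.05) / 1.475 = 1.969 rad/s.

ω_f ≈ 1.97 rad/s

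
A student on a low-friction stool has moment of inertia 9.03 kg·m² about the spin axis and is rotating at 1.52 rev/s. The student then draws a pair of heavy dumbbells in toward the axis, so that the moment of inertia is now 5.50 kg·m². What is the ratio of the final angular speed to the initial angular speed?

ω₂/ω₁ ≈ 1.64

With no external torque about the axis, L is conserved: I₁ω₁ = I₂ω₂.
ω₂/ω₁ = I₁/I₂ = 9.030 / 5.500 = 1.642.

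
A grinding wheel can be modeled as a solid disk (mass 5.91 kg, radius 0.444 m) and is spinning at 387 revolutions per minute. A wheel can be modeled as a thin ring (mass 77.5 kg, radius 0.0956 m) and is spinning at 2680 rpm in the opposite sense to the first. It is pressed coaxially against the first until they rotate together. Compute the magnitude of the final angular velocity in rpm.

No external torque acts about the common axis, so total angular momentum is conserved.
Moments of inertia: I_A = ½(5.91)(0.444)² = 0.5825 kg·m²; I_B = (77.5)(0.0956)² = 0.7083 kg·m².
Taking A's sense as positive: L = (0.5825)(387) − (0.7083)(2680) = -1673 kg·m²·rpm.
Combined I = 0.5825 + 0.7083 = 1.291 kg·m².
ω_f = L / I = -1673 / 1.291 = -1296 rpm.

|ω_f| ≈ 1300 rpm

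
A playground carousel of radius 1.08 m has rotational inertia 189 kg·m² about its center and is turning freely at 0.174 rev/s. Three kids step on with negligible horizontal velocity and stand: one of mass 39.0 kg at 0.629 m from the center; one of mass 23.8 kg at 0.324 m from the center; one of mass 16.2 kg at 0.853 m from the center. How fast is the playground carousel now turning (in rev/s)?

The added mass arrives with no angular momentum about the center, and any external torque about the center is negligible, so the system's angular momentum is conserved.
Added inertia Σmr² = (39.0)(0.629)² + (23.8)(0.324)² + (16.2)(0.853)² = 29.72 kg·m²; I_f = 189.0 + 29.72 = 218.7 kg·m².
ω_f = I_p ω_i / I_f = (189.0)(0.174) / 218.7 = 0.1504 rev/s.

ω_f ≈ 0.150 rev/s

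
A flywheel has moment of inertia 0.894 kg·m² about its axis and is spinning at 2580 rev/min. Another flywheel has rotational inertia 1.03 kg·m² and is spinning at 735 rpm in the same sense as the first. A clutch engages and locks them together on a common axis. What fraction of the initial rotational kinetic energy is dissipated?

No external torque acts about the common axis, so total angular momentum is conserved.
Taking A's sense as positive: L = (0.8940)(2580) + (1.030)(735) = 3064 kg·m²·rpm.
Combined I = 0.8940 + 1.030 = 1.924 kg·m².
ω_f = L / I = 3064 / 1.924 = 1592 rpm.
KE_i = ½ΣIω² = 35680 J; KE_f = ½(1.924)(166.7)² = 26750 J.
Fraction dissipated = (KE_i − KE_f)/KE_i = 0.2504.

fraction ≈ 0.250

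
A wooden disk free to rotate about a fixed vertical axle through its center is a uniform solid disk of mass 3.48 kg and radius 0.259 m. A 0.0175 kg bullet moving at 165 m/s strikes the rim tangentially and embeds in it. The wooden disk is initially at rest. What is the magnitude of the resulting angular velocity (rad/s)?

About the axle the impulsive forces during the collision are internal, so angular momentum about that axis is conserved.
I_p = ½(3.48)(0.259)² = 0.1167 kg·m². Taking the sense of the bullet's angular momentum as positive, L_{bullet} = m v R = (0.0175)(165)(0.259) = 0.7479 kg·m²/s.
L_i = 0 + 0.7479 = 0.7479 kg·m²/s.
After sticking, I_f = I_p + m R² = 0.1167 + (0.0175)(0.259)² = 0.1179 kg·m².
ω_f = L_i / I_f = 0.7479 / 0.1179 = 6.343 rad/s.

|ω_f| ≈ 6.34 rad/s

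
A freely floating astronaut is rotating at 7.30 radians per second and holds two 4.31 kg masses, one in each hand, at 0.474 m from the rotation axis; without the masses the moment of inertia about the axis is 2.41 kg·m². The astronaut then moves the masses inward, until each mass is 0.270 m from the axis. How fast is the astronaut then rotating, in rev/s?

With no external torque about the axis, L is conserved: I₁ω₁ = I₂ω₂.
I₁ = 2.41 + 2(4.31)(0.474)² = 4.347 kg·m²; I₂ = 2.41 + 2(4.31)(0.270)² = 3.038 kg·m².
ω₂ = I₁ω₁ / I₂ = (4.347)(7.30 rad/s) / (3.038) = 10.44 rad/s = 1.662 rev/s.

ω₂ ≈ 1.66 rev/s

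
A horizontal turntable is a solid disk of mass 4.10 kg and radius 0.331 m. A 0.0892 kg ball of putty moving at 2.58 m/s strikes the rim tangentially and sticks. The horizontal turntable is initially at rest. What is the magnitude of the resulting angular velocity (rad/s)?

About the axle the impulsive forces during the collision are internal, so angular momentum about that axis is conserved.
I_p = ½(4.10)(0.331)² = 0.2246 kg·m². Taking the sense of the ball of putty's angular momentum as positive, L_{ball} = m v R = (0.0892)(2.58)(0.331) = 0.07618 kg·m²/s.
L_i = 0 + 0.07618 = 0.07618 kg·m²/s.
After sticking, I_f = I_p + m R² = 0.2246 + (0.0892)(0.331)² = 0.2344 kg·m².
ω_f = L_i / I_f = 0.07618 / 0.2344 = 0.3250 rad/s.

|ω_f| ≈ 0.325 rad/s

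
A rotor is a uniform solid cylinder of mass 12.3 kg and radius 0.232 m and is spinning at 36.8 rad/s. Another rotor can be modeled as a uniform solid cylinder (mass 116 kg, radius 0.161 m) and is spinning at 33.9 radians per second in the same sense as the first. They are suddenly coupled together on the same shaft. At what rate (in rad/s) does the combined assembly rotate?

The coupling torques are internal; angular momentum about the shared axis is conserved.
Moments of inertia: I_A = ½(12.3)(0.232)² = 0.3310 kg·m²; I_B = ½(116)(0.161)² = 1.503 kg·m².
Taking A's sense as positive: L = (0.3310)(36.8) + (1.503)(33.9) = 63.15 kg·m²·rad/s.
Combined I = 0.3310 + 1.503 = 1.834 kg·m².
ω_f = L / I = 63.15 / 1.834 = 34.42 rad/s.

|ω_f| ≈ 34.4 rad/s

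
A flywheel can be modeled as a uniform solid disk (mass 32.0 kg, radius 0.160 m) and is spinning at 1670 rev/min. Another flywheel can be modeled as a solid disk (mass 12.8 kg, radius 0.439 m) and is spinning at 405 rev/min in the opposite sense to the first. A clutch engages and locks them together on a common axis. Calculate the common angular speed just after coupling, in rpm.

|ω_f| ≈ 112 rpm

The coupling torques are internal; angular momentum about the shared axis is conserved.
Moments of inertia: I_A = ½(32.0)(0.160)² = 0.4096 kg·m²; I_B = ½(12.8)(0.439)² = 1.233 kg·m².
Taking A's sense as positive: L = (0.4096)(1670) − (1.233)(405) = 184.5 kg·m²·rpm.
Combined I = 0.4096 + 1.233 = 1.643 kg·m².
ω_f = L / I = 184.5 / 1.643 = 112.3 rpm.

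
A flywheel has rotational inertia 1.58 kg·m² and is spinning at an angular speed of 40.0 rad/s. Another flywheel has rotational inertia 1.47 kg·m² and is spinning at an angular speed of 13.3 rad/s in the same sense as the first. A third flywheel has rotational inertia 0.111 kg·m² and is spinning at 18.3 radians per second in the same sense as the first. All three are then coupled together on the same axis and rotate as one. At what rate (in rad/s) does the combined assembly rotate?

No external torque acts about the common axis, so total angular momentum is conserved.
Taking A's sense as positive: L = (1.580)(40.0) + (1.470)(13.3) + (0.1110)(18.3) = 84.78 kg·m²·rad/s.
Combined I = 1.580 + 1.470 + 0.1110 = 3.161 kg·m².
ω_f = L / I = 84.78 / 3.161 = 26.82 rad/s.

|ω_f| ≈ 26.8 rad/s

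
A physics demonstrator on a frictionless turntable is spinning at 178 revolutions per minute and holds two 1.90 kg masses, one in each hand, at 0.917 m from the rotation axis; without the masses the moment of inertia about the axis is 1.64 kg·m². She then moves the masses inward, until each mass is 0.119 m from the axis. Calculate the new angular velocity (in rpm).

ω₂ ≈ 508 rpm

With no external torque about the axis, L is conserved: I₁ω₁ = I₂ω₂.
I₁ = 1.64 + 2(1.90)(0.917)² = 4.835 kg·m²; I₂ = 1.64 + 2(1.90)(0.119)² = 1.694 kg·m².
ω₂ = I₁ω₁ / I₂ = (4.835)(178 rpm) / (1.694) = 508.1 rpm.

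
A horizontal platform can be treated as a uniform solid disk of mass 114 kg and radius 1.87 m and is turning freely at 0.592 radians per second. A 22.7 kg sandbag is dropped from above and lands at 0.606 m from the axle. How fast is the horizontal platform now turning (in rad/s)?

ω_f ≈ 0.568 rad/s

The added mass arrives with no angular momentum about the axle, and any external torque about the axle is negligible, so the system's angular momentum is conserved.
I_p = ½(114)(1.87)² = 199.3 kg·m².
Added inertia Σmr² = (22.7)(0.606)² = 8.336 kg·m²; I_f = 199.3 + 8.336 = 207.7 kg·m².
ω_f = I_p ω_i / I_f = (199.3)(0.592) / 207.7 = 0.5682 rad/s.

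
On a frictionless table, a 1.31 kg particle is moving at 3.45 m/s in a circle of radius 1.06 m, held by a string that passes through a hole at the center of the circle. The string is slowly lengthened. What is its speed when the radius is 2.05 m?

v₂ ≈ 1.78 m/s

The only horizontal force on the mass is along the cord (radial), so it exerts no torque about the hole and angular momentum m v r is conserved.
v₂ = v₁ r₁ / r₂ = (3.45)(1.06) / (2.05) = 1.784 m/s.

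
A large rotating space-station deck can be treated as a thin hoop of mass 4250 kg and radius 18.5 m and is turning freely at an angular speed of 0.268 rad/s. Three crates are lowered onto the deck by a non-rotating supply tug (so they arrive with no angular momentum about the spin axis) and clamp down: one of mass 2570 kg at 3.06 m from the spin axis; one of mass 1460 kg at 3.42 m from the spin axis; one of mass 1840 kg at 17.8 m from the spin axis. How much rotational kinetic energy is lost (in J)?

energy lost ≈ 15700 J

The added mass arrives with no angular momentum about the spin axis, and any external torque about the spin axis is negligible, so the system's angular momentum is conserved.
I_p = (4250)(18.5)² = 1.455e+06 kg·m².
Added inertia Σmr² = (2570)(3.06)² + (1460)(3.42)² + (1840)(17.8)² = 6.241e+05 kg·m²; I_f = 1.455e+06 + 6.241e+05 = 2.079e+06 kg·m².
ω_f = I_p ω_i / I_f = (1.455e+06)(0.268) / 2.079e+06 = 0.1875 rad/s.
KE_i = ½(1.455e+06)(0.2680 rad/s)² = 52240 J; KE_f = ½(2.079e+06)(0.1875)² = 36550 J.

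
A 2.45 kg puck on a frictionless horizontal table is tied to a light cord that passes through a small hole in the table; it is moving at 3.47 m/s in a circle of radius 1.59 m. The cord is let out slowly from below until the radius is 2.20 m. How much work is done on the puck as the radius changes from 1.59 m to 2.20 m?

Central (radial) force ⇒ zero torque about the center ⇒ m v r is constant.
v₂ = v₁ r₁ / r₂ = (3.47)(1.59) / (2.20) = 2.508 m/s.
W = ΔKE = ½m(v₂² − v₁²) = -7.046 J.

W ≈ -7.05 J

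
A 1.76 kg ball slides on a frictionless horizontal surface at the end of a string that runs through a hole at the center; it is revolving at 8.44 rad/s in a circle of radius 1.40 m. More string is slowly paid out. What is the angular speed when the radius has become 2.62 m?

No torque about the axis ⇒ m r₁² ω₁ = m r₂² ω₂.
ω₂ = ω₁ (r₁/r₂)² = (8.44)(1.40/2.62)² = 2.410 rad/s.

ω₂ ≈ 2.41 rad/s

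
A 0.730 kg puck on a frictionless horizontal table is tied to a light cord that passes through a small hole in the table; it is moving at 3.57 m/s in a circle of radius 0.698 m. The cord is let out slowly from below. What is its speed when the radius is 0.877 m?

v₂ ≈ 2.84 m/s

The only horizontal force on the mass is along the cord (radial), so it exerts no torque about the hole and angular momentum m v r is conserved.
v₂ = v₁ r₁ / r₂ = (3.57)(0.698) / (0.877) = 2.841 m/s.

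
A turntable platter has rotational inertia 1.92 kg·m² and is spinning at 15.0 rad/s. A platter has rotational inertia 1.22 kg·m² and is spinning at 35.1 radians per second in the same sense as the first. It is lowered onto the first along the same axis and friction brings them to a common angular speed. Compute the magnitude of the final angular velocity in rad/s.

|ω_f| ≈ 22.8 rad/s

The coupling torques are internal; angular momentum about the shared axis is conserved.
Taking A's sense as positive: L = (1.920)(15.0) + (1.220)(35.1) = 71.62 kg·m²·rad/s.
Combined I = 1.920 + 1.220 = 3.140 kg·m².
ω_f = L / I = 71.62 / 3.140 = 22.81 rad/s.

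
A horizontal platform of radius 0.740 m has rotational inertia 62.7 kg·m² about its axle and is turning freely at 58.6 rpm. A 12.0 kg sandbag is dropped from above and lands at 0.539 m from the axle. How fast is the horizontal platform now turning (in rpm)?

ω_f ≈ 55.5 rpm

No external torque acts about the axle; L_before = L_after.
Added inertia Σmr² = (12.0)(0.539)² = 3.486 kg·m²; I_f = 62.70 + 3.486 = 66.19 kg·m².
ω_f = I_p ω_i / I_f = (62.70)(58.6) / 66.19 = 55.51 rpm.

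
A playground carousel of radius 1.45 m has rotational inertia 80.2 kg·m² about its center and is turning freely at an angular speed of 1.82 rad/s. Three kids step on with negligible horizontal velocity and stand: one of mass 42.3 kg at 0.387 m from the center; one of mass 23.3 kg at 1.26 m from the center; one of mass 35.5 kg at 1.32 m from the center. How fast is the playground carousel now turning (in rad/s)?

ω_f ≈ 0.787 rad/s

No external torque acts about the center; L_before = L_after.
Added inertia Σmr² = (42.3)(0.387)² + (23.3)(1.26)² + (35.5)(1.32)² = 105.2 kg·m²; I_f = 80.20 + 105.2 = 185.4 kg·m².
ω_f = I_p ω_i / I_f = (80.20)(1.82) / 185.4 = 0.7874 rad/s.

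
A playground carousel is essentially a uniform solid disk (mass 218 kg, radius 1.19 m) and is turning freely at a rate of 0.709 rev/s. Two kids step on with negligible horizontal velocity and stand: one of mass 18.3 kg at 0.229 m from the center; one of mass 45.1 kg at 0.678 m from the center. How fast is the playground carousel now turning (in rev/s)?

ω_f ≈ 0.622 rev/s

The added mass arrives with no angular momentum about the center, and any external torque about the center is negligible, so the system's angular momentum is conserved.
I_p = ½(218)(1.19)² = 154.4 kg·m².
Added inertia Σmr² = (18.3)(0.229)² + (45.1)(0.678)² = 21.69 kg·m²; I_f = 154.4 + 21.69 = 176.0 kg·m².
ω_f = I_p ω_i / I_f = (154.4)(0.709) / 176.0 = 0.6216 rev/s.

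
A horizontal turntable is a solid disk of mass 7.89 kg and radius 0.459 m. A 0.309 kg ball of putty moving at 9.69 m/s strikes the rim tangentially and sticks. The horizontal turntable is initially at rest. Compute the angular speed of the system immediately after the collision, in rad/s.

The axle reaction passes through the axle and exerts no torque about it; angular momentum about the axle is conserved through the impact.
I_p = ½(7.89)(0.459)² = 0.8311 kg·m². Taking the sense of the ball of putty's angular momentum as positive, L_{ball} = m v R = (0.309)(9.69)(0.459) = 1.374 kg·m²/s.
L_i = 0 + 1.374 = 1.374 kg·m²/s.
After sticking, I_f = I_p + m R² = 0.8311 + (0.309)(0.459)² = 0.8962 kg·m².
ω_f = L_i / I_f = 1.374 / 0.8962 = 1.533 rad/s.

|ω_f| ≈ 1.53 rad/s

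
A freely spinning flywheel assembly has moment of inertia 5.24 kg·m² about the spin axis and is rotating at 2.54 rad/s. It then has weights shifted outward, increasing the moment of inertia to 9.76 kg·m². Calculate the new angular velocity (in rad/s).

With no external torque about the axis, L is conserved: I₁ω₁ = I₂ω₂.
ω₂ = I₁ω₁ / I₂ = (5.240)(2.54 rad/s) / (9.760) = 1.364 rad/s.

ω₂ ≈ 1.36 rad/s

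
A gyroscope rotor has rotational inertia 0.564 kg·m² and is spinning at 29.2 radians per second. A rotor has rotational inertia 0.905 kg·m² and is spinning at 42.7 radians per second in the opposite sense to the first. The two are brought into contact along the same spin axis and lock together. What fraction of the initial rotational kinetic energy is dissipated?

fraction ≈ 0.843

No external torque acts about the common axis, so total angular momentum is conserved.
Taking A's sense as positive: L = (0.5640)(29.2) − (0.9050)(42.7) = -22.17 kg·m²·rad/s.
Combined I = 0.5640 + 0.9050 = 1.469 kg·m².
ω_f = L / I = -22.17 / 1.469 = -15.10 rad/s.
KE_i = ½ΣIω² = 1065 J; KE_f = ½(1.469)(15.10)² = 167.4 J.
Fraction dissipated = (KE_i − KE_f)/KE_i = 0.8429.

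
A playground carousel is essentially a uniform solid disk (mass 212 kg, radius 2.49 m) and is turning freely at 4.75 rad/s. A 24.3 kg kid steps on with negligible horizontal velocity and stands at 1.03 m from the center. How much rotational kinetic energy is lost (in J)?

No external torque acts about the center; L_before = L_after.
I_p = ½(212)(2.49)² = 657.2 kg·m².
Added inertia Σmr² = (24.3)(1.03)² = 25.78 kg·m²; I_f = 657.2 + 25.78 = 683.0 kg·m².
ω_f = I_p ω_i / I_f = (657.2)(4.75) / 683.0 = 4.571 rad/s.
KE_i = ½(657.2)(4.750 rad/s)² = 7414 J; KE_f = ½(683.0)(4.571)² = 7134 J.

energy lost ≈ 280 J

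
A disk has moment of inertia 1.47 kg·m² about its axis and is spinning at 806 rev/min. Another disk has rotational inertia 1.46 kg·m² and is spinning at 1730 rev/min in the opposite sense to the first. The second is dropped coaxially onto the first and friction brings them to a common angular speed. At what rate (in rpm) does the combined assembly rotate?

The coupling torques are internal; angular momentum about the shared axis is conserved.
Taking A's sense as positive: L = (1.470)(806) − (1.460)(1730) = -1341 kg·m²·rpm.
Combined I = 1.470 + 1.460 = 2.930 kg·m².
ω_f = L / I = -1341 / 2.930 = -457.7 rpm.

|ω_f| ≈ 458 rpm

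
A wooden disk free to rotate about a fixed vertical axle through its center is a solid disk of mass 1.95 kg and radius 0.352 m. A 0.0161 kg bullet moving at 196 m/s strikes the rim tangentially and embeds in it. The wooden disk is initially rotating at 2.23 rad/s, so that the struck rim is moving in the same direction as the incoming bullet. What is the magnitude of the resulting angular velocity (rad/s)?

About the axle the impulsive forces during the collision are internal, so angular momentum about that axis is conserved.
I_p = ½(1.95)(0.352)² = 0.1208 kg·m². Taking the sense of the bullet's angular momentum as positive, L_{bullet} = m v R = (0.0161)(196)(0.352) = 1.111 kg·m²/s.
L_i = +I_p ω_p + m v R = +(0.1208)(2.23) + 1.111 = 1.380 kg·m²/s.
After sticking, I_f = I_p + m R² = 0.1208 + (0.0161)(0.352)² = 0.1228 kg·m².
ω_f = L_i / I_f = 1.380 / 0.1228 = 11.24 rad/s.

|ω_f| ≈ 11.2 rad/s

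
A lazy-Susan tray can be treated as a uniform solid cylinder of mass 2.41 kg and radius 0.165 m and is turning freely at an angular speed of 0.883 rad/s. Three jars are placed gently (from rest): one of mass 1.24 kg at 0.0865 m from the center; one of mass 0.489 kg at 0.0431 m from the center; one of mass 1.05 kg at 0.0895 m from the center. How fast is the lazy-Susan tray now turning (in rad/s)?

ω_f ≈ 0.564 rad/s

No external torque acts about the center; L_before = L_after.
I_p = ½(2.41)(0.165)² = 0.03281 kg·m².
Added inertia Σmr² = (1.24)(0.0865)² + (0.489)(0.0431)² + (1.05)(0.0895)² = 0.01860 kg·m²; I_f = 0.03281 + 0.01860 = 0.05140 kg·m².
ω_f = I_p ω_i / I_f = (0.03281)(0.883) / 0.05140 = 0.5635 rad/s.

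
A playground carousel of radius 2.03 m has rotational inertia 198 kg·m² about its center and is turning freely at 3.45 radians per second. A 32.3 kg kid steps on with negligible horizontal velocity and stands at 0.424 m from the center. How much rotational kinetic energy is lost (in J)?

The added mass arrives with no angular momentum about the center, and any external torque about the center is negligible, so the system's angular momentum is conserved.
Added inertia Σmr² = (32.3)(0.424)² = 5.807 kg·m²; I_f = 198.0 + 5.807 = 203.8 kg·m².
ω_f = I_p ω_i / I_f = (198.0)(3.45) / 203.8 = 3.352 rad/s.
KE_i = ½(198.0)(3.450 rad/s)² = 1178 J; KE_f = ½(203.8)(3.352)² = 1145 J.

energy lost ≈ 33.6 J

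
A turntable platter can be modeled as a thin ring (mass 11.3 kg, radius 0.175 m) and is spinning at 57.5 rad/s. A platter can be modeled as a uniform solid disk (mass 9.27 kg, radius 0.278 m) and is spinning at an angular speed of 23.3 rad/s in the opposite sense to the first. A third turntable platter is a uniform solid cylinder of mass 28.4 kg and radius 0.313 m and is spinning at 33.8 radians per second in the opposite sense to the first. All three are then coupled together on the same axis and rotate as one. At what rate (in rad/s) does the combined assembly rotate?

|ω_f| ≈ 16.9 rad/s

No external torque acts about the common axis, so total angular momentum is conserved.
Moments of inertia: I_A = (11.3)(0.175)² = 0.3461 kg·m²; I_B = ½(9.27)(0.278)² = 0.3582 kg·m²; I_C = ½(28.4)(0.313)² = 1.391 kg·m².
Taking A's sense as positive: L = (0.3461)(57.5) − (0.3582)(23.3) − (1.391)(33.8) = -35.47 kg·m²·rad/s.
Combined I = 0.3461 + 0.3582 + 1.391 = 2.095 kg·m².
ω_f = L / I = -35.47 / 2.095 = -16.93 rad/s.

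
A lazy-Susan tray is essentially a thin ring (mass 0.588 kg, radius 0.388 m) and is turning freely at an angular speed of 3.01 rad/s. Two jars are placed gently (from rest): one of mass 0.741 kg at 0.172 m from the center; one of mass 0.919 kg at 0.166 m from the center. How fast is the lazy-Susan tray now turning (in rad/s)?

The added mass arrives with no angular momentum about the center, and any external torque about the center is negligible, so the system's angular momentum is conserved.
I_p = (0.588)(0.388)² = 0.08852 kg·m².
Added inertia Σmr² = (0.741)(0.172)² + (0.919)(0.166)² = 0.04725 kg·m²; I_f = 0.08852 + 0.04725 = 0.1358 kg·m².
ω_f = I_p ω_i / I_f = (0.08852)(3.01) / 0.1358 = 1.963 rad/s.

ω_f ≈ 1.96 rad/s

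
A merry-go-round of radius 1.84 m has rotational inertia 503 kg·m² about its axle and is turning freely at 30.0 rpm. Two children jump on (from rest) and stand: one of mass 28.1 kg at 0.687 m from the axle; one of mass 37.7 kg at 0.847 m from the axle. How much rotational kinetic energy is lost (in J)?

The added mass arrives with no angular momentum about the axle, and any external torque about the axle is negligible, so the system's angular momentum is conserved.
Added inertia Σmr² = (28.1)(0.687)² + (37.7)(0.847)² = 40.31 kg·m²; I_f = 503.0 + 40.31 = 543.3 kg·m².
ω_f = I_p ω_i / I_f = (503.0)(30.0) / 543.3 = 27.77 rpm.
KE_i = ½(503.0)(3.142 rad/s)² = 2482 J; KE_f = ½(543.3)(2.909)² = 2298 J.

energy lost ≈ 184 J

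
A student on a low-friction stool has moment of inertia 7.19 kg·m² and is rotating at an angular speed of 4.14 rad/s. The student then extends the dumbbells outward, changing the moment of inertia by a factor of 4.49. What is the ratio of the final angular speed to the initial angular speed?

ω₂/ω₁ ≈ 0.223

With no external torque about the axis, L is conserved: I₁ω₁ = I₂ω₂.
I₂ = 4.49 × 7.19 = 32.28 kg·m².
ω₂/ω₁ = I₁/I₂ = 7.190 / 32.28 = 0.2227.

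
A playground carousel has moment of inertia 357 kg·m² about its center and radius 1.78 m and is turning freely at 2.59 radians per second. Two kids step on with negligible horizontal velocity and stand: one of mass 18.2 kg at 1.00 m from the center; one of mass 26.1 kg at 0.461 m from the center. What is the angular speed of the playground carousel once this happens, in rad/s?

ω_f ≈ 2.43 rad/s

The added mass arrives with no angular momentum about the center, and any external torque about the center is negligible, so the system's angular momentum is conserved.
Added inertia Σmr² = (18.2)(1.00)² + (26.1)(0.461)² = 23.75 kg·m²; I_f = 357.0 + 23.75 = 380.7 kg·m².
ω_f = I_p ω_i / I_f = (357.0)(2.59) / 380.7 = 2.428 rad/s.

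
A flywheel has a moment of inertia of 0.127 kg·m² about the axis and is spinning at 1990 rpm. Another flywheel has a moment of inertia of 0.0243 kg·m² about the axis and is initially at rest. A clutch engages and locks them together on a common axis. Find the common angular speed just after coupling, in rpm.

|ω_f| ≈ 1670 rpm

No external torque acts about the common axis, so total angular momentum is conserved.
Taking A's sense as positive: L = (0.1270)(1990) = 252.7 kg·m²·rpm.
Combined I = 0.1270 + 0.02430 = 0.1513 kg·m².
ω_f = L / I = 252.7 / 0.1513 = 1670 rpm.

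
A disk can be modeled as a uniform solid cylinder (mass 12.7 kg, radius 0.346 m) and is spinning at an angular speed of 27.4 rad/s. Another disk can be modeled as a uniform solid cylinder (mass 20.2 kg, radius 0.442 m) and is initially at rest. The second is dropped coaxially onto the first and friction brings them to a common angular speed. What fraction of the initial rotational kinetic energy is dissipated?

The coupling torques are internal; angular momentum about the shared axis is conserved.
Moments of inertia: I_A = ½(12.7)(0.346)² = 0.7602 kg·m²; I_B = ½(20.2)(0.442)² = 1.973 kg·m².
Taking A's sense as positive: L = (0.7602)(27.4) = 20.83 kg·m²·rad/s.
Combined I = 0.7602 + 1.973 = 2.733 kg·m².
ω_f = L / I = 20.83 / 2.733 = 7.620 rad/s.
KE_i = ½ΣIω² = 285.4 J; KE_f = ½(2.733)(7.620)² = 79.36 J.
Fraction dissipated = (KE_i − KE_f)/KE_i = 0.7219.

fraction ≈ 0.722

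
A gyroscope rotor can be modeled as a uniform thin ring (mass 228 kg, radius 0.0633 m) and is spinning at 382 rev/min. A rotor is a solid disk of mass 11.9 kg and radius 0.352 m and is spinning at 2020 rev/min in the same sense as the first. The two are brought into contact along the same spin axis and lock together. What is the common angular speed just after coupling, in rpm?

No external torque acts about the common axis, so total angular momentum is conserved.
Moments of inertia: I_A = (228)(0.0633)² = 0.9136 kg·m²; I_B = ½(11.9)(0.352)² = 0.7372 kg·m².
Taking A's sense as positive: L = (0.9136)(382) + (0.7372)(2020) = 1838 kg·m²·rpm.
Combined I = 0.9136 + 0.7372 = 1.651 kg·m².
ω_f = L / I = 1838 / 1.651 = 1114 rpm.

|ω_f| ≈ 1110 rpm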